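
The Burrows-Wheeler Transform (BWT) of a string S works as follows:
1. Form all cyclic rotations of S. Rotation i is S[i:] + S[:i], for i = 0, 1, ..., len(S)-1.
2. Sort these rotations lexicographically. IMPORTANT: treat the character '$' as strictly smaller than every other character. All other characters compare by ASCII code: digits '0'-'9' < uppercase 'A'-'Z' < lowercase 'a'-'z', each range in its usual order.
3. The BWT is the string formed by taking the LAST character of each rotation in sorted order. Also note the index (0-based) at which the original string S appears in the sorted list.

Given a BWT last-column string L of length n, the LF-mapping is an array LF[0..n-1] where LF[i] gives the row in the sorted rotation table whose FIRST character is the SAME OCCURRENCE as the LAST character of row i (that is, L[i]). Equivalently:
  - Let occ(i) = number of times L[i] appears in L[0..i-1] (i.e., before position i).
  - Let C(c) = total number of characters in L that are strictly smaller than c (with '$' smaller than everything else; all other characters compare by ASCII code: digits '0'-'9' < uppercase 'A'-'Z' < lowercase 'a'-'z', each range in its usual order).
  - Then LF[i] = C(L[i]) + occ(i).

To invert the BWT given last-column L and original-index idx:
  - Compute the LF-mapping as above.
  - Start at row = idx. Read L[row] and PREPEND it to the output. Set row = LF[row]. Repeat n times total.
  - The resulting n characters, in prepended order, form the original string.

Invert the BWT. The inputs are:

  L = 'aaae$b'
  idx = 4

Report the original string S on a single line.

LF mapping: 1 2 3 5 0 4
Walk LF starting at row 4, prepending L[row]:
  step 1: row=4, L[4]='$', prepend. Next row=LF[4]=0
  step 2: row=0, L[0]='a', prepend. Next row=LF[0]=1
  step 3: row=1, L[1]='a', prepend. Next row=LF[1]=2
  step 4: row=2, L[2]='a', prepend. Next row=LF[2]=3
  step 5: row=3, L[3]='e', prepend. Next row=LF[3]=5
  step 6: row=5, L[5]='b', prepend. Next row=LF[5]=4
Reversed output: beaaa$

Answer: beaaa$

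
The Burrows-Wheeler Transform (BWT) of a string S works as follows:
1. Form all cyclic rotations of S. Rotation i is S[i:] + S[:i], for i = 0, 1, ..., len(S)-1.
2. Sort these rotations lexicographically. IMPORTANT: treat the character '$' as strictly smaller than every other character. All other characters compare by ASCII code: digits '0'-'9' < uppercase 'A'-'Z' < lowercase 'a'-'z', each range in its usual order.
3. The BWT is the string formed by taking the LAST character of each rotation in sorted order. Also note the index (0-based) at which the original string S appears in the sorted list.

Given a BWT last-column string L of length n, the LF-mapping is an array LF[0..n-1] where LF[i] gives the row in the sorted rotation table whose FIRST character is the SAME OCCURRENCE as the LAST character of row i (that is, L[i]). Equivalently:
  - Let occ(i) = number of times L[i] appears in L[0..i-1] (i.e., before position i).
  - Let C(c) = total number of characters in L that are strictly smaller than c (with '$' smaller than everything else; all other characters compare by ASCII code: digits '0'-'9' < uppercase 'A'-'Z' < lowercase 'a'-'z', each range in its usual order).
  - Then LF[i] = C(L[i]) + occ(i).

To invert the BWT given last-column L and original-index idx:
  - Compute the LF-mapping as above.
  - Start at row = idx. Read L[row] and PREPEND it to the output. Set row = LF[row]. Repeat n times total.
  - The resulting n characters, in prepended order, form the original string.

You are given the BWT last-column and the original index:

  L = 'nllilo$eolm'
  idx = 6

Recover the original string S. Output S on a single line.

Answer: lollilemon$

Derivation:
LF mapping: 8 3 4 2 5 9 0 1 10 6 7
Walk LF starting at row 6, prepending L[row]:
  step 1: row=6, L[6]='$', prepend. Next row=LF[6]=0
  step 2: row=0, L[0]='n', prepend. Next row=LF[0]=8
  step 3: row=8, L[8]='o', prepend. Next row=LF[8]=10
  step 4: row=10, L[10]='m', prepend. Next row=LF[10]=7
  step 5: row=7, L[7]='e', prepend. Next row=LF[7]=1
  step 6: row=1, L[1]='l', prepend. Next row=LF[1]=3
  step 7: row=3, L[3]='i', prepend. Next row=LF[3]=2
  step 8: row=2, L[2]='l', prepend. Next row=LF[2]=4
  step 9: row=4, L[4]='l', prepend. Next row=LF[4]=5
  step 10: row=5, L[5]='o', prepend. Next row=LF[5]=9
  step 11: row=9, L[9]='l', prepend. Next row=LF[9]=6
Reversed output: lollilemon$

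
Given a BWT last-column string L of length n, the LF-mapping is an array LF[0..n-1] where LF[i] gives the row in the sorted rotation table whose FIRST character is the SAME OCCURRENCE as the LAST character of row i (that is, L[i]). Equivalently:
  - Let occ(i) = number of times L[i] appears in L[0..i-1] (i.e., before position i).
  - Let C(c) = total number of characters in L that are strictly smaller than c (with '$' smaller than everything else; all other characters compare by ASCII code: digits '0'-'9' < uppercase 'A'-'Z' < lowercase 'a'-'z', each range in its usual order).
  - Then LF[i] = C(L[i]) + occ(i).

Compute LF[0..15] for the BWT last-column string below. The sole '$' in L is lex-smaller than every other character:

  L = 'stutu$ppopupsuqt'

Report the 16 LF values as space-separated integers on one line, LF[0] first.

Char counts: '$':1, 'o':1, 'p':4, 'q':1, 's':2, 't':3, 'u':4
C (first-col start): C('$')=0, C('o')=1, C('p')=2, C('q')=6, C('s')=7, C('t')=9, C('u')=12
L[0]='s': occ=0, LF[0]=C('s')+0=7+0=7
L[1]='t': occ=0, LF[1]=C('t')+0=9+0=9
L[2]='u': occ=0, LF[2]=C('u')+0=12+0=12
L[3]='t': occ=1, LF[3]=C('t')+1=9+1=10
L[4]='u': occ=1, LF[4]=C('u')+1=12+1=13
L[5]='$': occ=0, LF[5]=C('$')+0=0+0=0
L[6]='p': occ=0, LF[6]=C('p')+0=2+0=2
L[7]='p': occ=1, LF[7]=C('p')+1=2+1=3
L[8]='o': occ=0, LF[8]=C('o')+0=1+0=1
L[9]='p': occ=2, LF[9]=C('p')+2=2+2=4
L[10]='u': occ=2, LF[10]=C('u')+2=12+2=14
L[11]='p': occ=3, LF[11]=C('p')+3=2+3=5
L[12]='s': occ=1, LF[12]=C('s')+1=7+1=8
L[13]='u': occ=3, LF[13]=C('u')+3=12+3=15
L[14]='q': occ=0, LF[14]=C('q')+0=6+0=6
L[15]='t': occ=2, LF[15]=C('t')+2=9+2=11

Answer: 7 9 12 10 13 0 2 3 1 4 14 5 8 15 6 11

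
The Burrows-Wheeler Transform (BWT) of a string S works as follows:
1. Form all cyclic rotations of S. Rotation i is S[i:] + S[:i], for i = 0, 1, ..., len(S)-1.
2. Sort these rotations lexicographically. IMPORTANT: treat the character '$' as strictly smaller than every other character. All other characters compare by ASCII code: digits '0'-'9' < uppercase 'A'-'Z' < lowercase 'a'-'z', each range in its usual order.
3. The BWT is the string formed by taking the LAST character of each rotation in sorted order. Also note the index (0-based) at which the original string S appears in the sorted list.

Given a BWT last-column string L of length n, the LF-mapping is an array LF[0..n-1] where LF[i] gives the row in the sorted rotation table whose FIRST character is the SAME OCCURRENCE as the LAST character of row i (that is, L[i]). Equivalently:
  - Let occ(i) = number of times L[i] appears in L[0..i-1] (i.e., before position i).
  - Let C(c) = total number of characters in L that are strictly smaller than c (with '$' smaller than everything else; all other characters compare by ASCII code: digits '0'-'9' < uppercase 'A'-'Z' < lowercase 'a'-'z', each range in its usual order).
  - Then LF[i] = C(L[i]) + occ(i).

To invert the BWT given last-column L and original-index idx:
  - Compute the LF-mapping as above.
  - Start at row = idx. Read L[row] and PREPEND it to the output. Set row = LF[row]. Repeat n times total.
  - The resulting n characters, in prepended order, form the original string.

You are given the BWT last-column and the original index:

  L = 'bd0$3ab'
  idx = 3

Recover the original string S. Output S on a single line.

LF mapping: 4 6 1 0 2 3 5
Walk LF starting at row 3, prepending L[row]:
  step 1: row=3, L[3]='$', prepend. Next row=LF[3]=0
  step 2: row=0, L[0]='b', prepend. Next row=LF[0]=4
  step 3: row=4, L[4]='3', prepend. Next row=LF[4]=2
  step 4: row=2, L[2]='0', prepend. Next row=LF[2]=1
  step 5: row=1, L[1]='d', prepend. Next row=LF[1]=6
  step 6: row=6, L[6]='b', prepend. Next row=LF[6]=5
  step 7: row=5, L[5]='a', prepend. Next row=LF[5]=3
Reversed output: abd03b$

Answer: abd03b$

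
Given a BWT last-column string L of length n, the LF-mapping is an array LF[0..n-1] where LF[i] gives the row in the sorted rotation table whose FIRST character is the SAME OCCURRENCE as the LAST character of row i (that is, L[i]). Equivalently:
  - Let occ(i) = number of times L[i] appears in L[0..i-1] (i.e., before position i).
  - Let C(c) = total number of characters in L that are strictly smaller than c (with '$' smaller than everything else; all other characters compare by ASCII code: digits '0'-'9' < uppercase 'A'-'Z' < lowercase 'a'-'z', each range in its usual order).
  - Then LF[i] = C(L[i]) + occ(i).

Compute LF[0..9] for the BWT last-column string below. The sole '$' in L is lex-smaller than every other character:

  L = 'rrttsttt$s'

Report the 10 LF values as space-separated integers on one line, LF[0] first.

Char counts: '$':1, 'r':2, 's':2, 't':5
C (first-col start): C('$')=0, C('r')=1, C('s')=3, C('t')=5
L[0]='r': occ=0, LF[0]=C('r')+0=1+0=1
L[1]='r': occ=1, LF[1]=C('r')+1=1+1=2
L[2]='t': occ=0, LF[2]=C('t')+0=5+0=5
L[3]='t': occ=1, LF[3]=C('t')+1=5+1=6
L[4]='s': occ=0, LF[4]=C('s')+0=3+0=3
L[5]='t': occ=2, LF[5]=C('t')+2=5+2=7
L[6]='t': occ=3, LF[6]=C('t')+3=5+3=8
L[7]='t': occ=4, LF[7]=C('t')+4=5+4=9
L[8]='$': occ=0, LF[8]=C('$')+0=0+0=0
L[9]='s': occ=1, LF[9]=C('s')+1=3+1=4

Answer: 1 2 5 6 3 7 8 9 0 4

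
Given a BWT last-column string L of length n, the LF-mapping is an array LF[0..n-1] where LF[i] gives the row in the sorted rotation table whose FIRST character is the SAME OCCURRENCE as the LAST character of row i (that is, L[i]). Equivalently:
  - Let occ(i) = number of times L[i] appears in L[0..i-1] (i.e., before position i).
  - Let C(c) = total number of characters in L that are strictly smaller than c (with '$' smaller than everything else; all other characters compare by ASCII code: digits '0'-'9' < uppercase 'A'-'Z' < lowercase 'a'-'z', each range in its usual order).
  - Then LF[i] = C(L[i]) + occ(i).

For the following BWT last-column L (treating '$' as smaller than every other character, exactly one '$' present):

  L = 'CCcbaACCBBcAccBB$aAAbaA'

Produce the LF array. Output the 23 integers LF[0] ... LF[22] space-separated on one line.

Answer: 10 11 19 17 14 1 12 13 6 7 20 2 21 22 8 9 0 15 3 4 18 16 5

Derivation:
Char counts: '$':1, 'A':5, 'B':4, 'C':4, 'a':3, 'b':2, 'c':4
C (first-col start): C('$')=0, C('A')=1, C('B')=6, C('C')=10, C('a')=14, C('b')=17, C('c')=19
L[0]='C': occ=0, LF[0]=C('C')+0=10+0=10
L[1]='C': occ=1, LF[1]=C('C')+1=10+1=11
L[2]='c': occ=0, LF[2]=C('c')+0=19+0=19
L[3]='b': occ=0, LF[3]=C('b')+0=17+0=17
L[4]='a': occ=0, LF[4]=C('a')+0=14+0=14
L[5]='A': occ=0, LF[5]=C('A')+0=1+0=1
L[6]='C': occ=2, LF[6]=C('C')+2=10+2=12
L[7]='C': occ=3, LF[7]=C('C')+3=10+3=13
L[8]='B': occ=0, LF[8]=C('B')+0=6+0=6
L[9]='B': occ=1, LF[9]=C('B')+1=6+1=7
L[10]='c': occ=1, LF[10]=C('c')+1=19+1=20
L[11]='A': occ=1, LF[11]=C('A')+1=1+1=2
L[12]='c': occ=2, LF[12]=C('c')+2=19+2=21
L[13]='c': occ=3, LF[13]=C('c')+3=19+3=22
L[14]='B': occ=2, LF[14]=C('B')+2=6+2=8
L[15]='B': occ=3, LF[15]=C('B')+3=6+3=9
L[16]='$': occ=0, LF[16]=C('$')+0=0+0=0
L[17]='a': occ=1, LF[17]=C('a')+1=14+1=15
L[18]='A': occ=2, LF[18]=C('A')+2=1+2=3
L[19]='A': occ=3, LF[19]=C('A')+3=1+3=4
L[20]='b': occ=1, LF[20]=C('b')+1=17+1=18
L[21]='a': occ=2, LF[21]=C('a')+2=14+2=16
L[22]='A': occ=4, LF[22]=C('A')+4=1+4=5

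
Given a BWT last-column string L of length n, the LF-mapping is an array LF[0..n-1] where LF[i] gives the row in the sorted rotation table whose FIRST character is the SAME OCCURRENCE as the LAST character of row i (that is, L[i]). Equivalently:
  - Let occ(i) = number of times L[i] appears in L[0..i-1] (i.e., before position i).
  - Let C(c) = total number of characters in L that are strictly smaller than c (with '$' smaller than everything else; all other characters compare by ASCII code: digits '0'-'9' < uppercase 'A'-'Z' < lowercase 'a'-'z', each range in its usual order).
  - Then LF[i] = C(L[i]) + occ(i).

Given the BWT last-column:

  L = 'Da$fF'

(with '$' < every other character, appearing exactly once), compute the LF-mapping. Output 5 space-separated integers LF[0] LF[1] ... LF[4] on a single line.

Char counts: '$':1, 'D':1, 'F':1, 'a':1, 'f':1
C (first-col start): C('$')=0, C('D')=1, C('F')=2, C('a')=3, C('f')=4
L[0]='D': occ=0, LF[0]=C('D')+0=1+0=1
L[1]='a': occ=0, LF[1]=C('a')+0=3+0=3
L[2]='$': occ=0, LF[2]=C('$')+0=0+0=0
L[3]='f': occ=0, LF[3]=C('f')+0=4+0=4
L[4]='F': occ=0, LF[4]=C('F')+0=2+0=2

Answer: 1 3 0 4 2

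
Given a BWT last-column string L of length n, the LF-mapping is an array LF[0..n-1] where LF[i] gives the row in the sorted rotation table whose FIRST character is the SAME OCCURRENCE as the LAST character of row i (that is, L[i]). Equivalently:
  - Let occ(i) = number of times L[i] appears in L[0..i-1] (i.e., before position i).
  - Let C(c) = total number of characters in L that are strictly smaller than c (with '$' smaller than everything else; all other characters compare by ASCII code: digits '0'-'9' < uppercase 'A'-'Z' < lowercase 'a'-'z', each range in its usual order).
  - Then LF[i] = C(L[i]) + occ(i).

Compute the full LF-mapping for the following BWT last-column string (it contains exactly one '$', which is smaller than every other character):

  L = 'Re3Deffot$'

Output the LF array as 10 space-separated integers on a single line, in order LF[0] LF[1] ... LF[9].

Char counts: '$':1, '3':1, 'D':1, 'R':1, 'e':2, 'f':2, 'o':1, 't':1
C (first-col start): C('$')=0, C('3')=1, C('D')=2, C('R')=3, C('e')=4, C('f')=6, C('o')=8, C('t')=9
L[0]='R': occ=0, LF[0]=C('R')+0=3+0=3
L[1]='e': occ=0, LF[1]=C('e')+0=4+0=4
L[2]='3': occ=0, LF[2]=C('3')+0=1+0=1
L[3]='D': occ=0, LF[3]=C('D')+0=2+0=2
L[4]='e': occ=1, LF[4]=C('e')+1=4+1=5
L[5]='f': occ=0, LF[5]=C('f')+0=6+0=6
L[6]='f': occ=1, LF[6]=C('f')+1=6+1=7
L[7]='o': occ=0, LF[7]=C('o')+0=8+0=8
L[8]='t': occ=0, LF[8]=C('t')+0=9+0=9
L[9]='$': occ=0, LF[9]=C('$')+0=0+0=0

Answer: 3 4 1 2 5 6 7 8 9 0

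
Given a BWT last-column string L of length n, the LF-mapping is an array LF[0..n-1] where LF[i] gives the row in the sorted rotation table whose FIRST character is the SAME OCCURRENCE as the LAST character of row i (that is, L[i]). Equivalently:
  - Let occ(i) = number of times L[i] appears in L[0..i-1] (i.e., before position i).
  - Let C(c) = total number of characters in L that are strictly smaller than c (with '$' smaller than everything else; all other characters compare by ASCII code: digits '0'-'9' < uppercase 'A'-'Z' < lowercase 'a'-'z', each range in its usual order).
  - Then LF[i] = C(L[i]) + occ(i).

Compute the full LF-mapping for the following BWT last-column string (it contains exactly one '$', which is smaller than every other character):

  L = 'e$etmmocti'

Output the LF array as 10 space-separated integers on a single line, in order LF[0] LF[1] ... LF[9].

Char counts: '$':1, 'c':1, 'e':2, 'i':1, 'm':2, 'o':1, 't':2
C (first-col start): C('$')=0, C('c')=1, C('e')=2, C('i')=4, C('m')=5, C('o')=7, C('t')=8
L[0]='e': occ=0, LF[0]=C('e')+0=2+0=2
L[1]='$': occ=0, LF[1]=C('$')+0=0+0=0
L[2]='e': occ=1, LF[2]=C('e')+1=2+1=3
L[3]='t': occ=0, LF[3]=C('t')+0=8+0=8
L[4]='m': occ=0, LF[4]=C('m')+0=5+0=5
L[5]='m': occ=1, LF[5]=C('m')+1=5+1=6
L[6]='o': occ=0, LF[6]=C('o')+0=7+0=7
L[7]='c': occ=0, LF[7]=C('c')+0=1+0=1
L[8]='t': occ=1, LF[8]=C('t')+1=8+1=9
L[9]='i': occ=0, LF[9]=C('i')+0=4+0=4

Answer: 2 0 3 8 5 6 7 1 9 4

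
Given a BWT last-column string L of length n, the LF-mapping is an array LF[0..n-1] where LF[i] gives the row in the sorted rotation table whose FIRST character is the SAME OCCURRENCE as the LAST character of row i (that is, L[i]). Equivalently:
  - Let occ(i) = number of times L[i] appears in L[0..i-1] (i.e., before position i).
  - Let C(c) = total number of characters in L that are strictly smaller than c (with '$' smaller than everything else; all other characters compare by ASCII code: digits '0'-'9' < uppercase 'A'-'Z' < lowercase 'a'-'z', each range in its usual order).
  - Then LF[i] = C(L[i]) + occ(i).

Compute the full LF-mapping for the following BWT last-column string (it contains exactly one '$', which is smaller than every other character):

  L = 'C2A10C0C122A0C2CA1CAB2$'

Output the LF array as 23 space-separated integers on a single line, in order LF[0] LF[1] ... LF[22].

Char counts: '$':1, '0':3, '1':3, '2':5, 'A':4, 'B':1, 'C':6
C (first-col start): C('$')=0, C('0')=1, C('1')=4, C('2')=7, C('A')=12, C('B')=16, C('C')=17
L[0]='C': occ=0, LF[0]=C('C')+0=17+0=17
L[1]='2': occ=0, LF[1]=C('2')+0=7+0=7
L[2]='A': occ=0, LF[2]=C('A')+0=12+0=12
L[3]='1': occ=0, LF[3]=C('1')+0=4+0=4
L[4]='0': occ=0, LF[4]=C('0')+0=1+0=1
L[5]='C': occ=1, LF[5]=C('C')+1=17+1=18
L[6]='0': occ=1, LF[6]=C('0')+1=1+1=2
L[7]='C': occ=2, LF[7]=C('C')+2=17+2=19
L[8]='1': occ=1, LF[8]=C('1')+1=4+1=5
L[9]='2': occ=1, LF[9]=C('2')+1=7+1=8
L[10]='2': occ=2, LF[10]=C('2')+2=7+2=9
L[11]='A': occ=1, LF[11]=C('A')+1=12+1=13
L[12]='0': occ=2, LF[12]=C('0')+2=1+2=3
L[13]='C': occ=3, LF[13]=C('C')+3=17+3=20
L[14]='2': occ=3, LF[14]=C('2')+3=7+3=10
L[15]='C': occ=4, LF[15]=C('C')+4=17+4=21
L[16]='A': occ=2, LF[16]=C('A')+2=12+2=14
L[17]='1': occ=2, LF[17]=C('1')+2=4+2=6
L[18]='C': occ=5, LF[18]=C('C')+5=17+5=22
L[19]='A': occ=3, LF[19]=C('A')+3=12+3=15
L[20]='B': occ=0, LF[20]=C('B')+0=16+0=16
L[21]='2': occ=4, LF[21]=C('2')+4=7+4=11
L[22]='$': occ=0, LF[22]=C('$')+0=0+0=0

Answer: 17 7 12 4 1 18 2 19 5 8 9 13 3 20 10 21 14 6 22 15 16 11 0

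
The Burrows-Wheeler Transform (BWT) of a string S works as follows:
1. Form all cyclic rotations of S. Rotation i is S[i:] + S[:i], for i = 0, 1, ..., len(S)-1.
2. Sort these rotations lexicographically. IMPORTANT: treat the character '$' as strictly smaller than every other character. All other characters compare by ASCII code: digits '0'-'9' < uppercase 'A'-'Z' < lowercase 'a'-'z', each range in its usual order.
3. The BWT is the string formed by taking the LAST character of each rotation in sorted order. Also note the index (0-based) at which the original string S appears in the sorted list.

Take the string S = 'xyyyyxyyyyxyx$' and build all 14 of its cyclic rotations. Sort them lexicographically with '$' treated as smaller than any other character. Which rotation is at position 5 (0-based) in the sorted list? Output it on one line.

All 14 rotations (rotation i = S[i:]+S[:i]):
  rot[0] = xyyyyxyyyyxyx$
  rot[1] = yyyyxyyyyxyx$x
  rot[2] = yyyxyyyyxyx$xy
  rot[3] = yyxyyyyxyx$xyy
  rot[4] = yxyyyyxyx$xyyy
  rot[5] = xyyyyxyx$xyyyy
  rot[6] = yyyyxyx$xyyyyx
  rot[7] = yyyxyx$xyyyyxy
  rot[8] = yyxyx$xyyyyxyy
  rot[9] = yxyx$xyyyyxyyy
  rot[10] = xyx$xyyyyxyyyy
  rot[11] = yx$xyyyyxyyyyx
  rot[12] = x$xyyyyxyyyyxy
  rot[13] = $xyyyyxyyyyxyx
Sorted (with $ < everything):
  sorted[0] = $xyyyyxyyyyxyx
  sorted[1] = x$xyyyyxyyyyxy
  sorted[2] = xyx$xyyyyxyyyy
  sorted[3] = xyyyyxyx$xyyyy
  sorted[4] = xyyyyxyyyyxyx$
  sorted[5] = yx$xyyyyxyyyyx
  sorted[6] = yxyx$xyyyyxyyy
  sorted[7] = yxyyyyxyx$xyyy
  sorted[8] = yyxyx$xyyyyxyy
  sorted[9] = yyxyyyyxyx$xyy
  sorted[10] = yyyxyx$xyyyyxy
  sorted[11] = yyyxyyyyxyx$xy
  sorted[12] = yyyyxyx$xyyyyx
  sorted[13] = yyyyxyyyyxyx$x
sorted[5] = yx$xyyyyxyyyyx

Answer: yx$xyyyyxyyyyx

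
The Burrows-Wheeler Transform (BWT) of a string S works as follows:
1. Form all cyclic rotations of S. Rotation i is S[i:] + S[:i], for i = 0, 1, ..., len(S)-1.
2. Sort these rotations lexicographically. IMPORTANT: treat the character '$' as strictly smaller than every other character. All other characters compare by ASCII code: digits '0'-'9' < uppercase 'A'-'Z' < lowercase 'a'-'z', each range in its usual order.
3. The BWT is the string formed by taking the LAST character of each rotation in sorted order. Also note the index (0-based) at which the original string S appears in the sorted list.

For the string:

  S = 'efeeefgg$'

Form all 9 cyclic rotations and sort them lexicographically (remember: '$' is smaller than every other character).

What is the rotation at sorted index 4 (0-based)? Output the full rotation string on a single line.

All 9 rotations (rotation i = S[i:]+S[:i]):
  rot[0] = efeeefgg$
  rot[1] = feeefgg$e
  rot[2] = eeefgg$ef
  rot[3] = eefgg$efe
  rot[4] = efgg$efee
  rot[5] = fgg$efeee
  rot[6] = gg$efeeef
  rot[7] = g$efeeefg
  rot[8] = $efeeefgg
Sorted (with $ < everything):
  sorted[0] = $efeeefgg
  sorted[1] = eeefgg$ef
  sorted[2] = eefgg$efe
  sorted[3] = efeeefgg$
  sorted[4] = efgg$efee
  sorted[5] = feeefgg$e
  sorted[6] = fgg$efeee
  sorted[7] = g$efeeefg
  sorted[8] = gg$efeeef
sorted[4] = efgg$efee

Answer: efgg$efee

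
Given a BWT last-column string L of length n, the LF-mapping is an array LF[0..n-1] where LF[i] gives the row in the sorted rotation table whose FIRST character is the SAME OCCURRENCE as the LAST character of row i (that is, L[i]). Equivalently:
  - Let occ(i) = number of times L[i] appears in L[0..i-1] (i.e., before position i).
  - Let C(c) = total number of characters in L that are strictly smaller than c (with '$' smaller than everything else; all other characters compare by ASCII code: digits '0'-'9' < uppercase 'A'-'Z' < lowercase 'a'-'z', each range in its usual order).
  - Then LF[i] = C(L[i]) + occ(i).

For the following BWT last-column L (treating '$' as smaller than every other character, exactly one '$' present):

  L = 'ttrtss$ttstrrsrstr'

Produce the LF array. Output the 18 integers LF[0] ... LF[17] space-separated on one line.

Answer: 11 12 1 13 6 7 0 14 15 8 16 2 3 9 4 10 17 5

Derivation:
Char counts: '$':1, 'r':5, 's':5, 't':7
C (first-col start): C('$')=0, C('r')=1, C('s')=6, C('t')=11
L[0]='t': occ=0, LF[0]=C('t')+0=11+0=11
L[1]='t': occ=1, LF[1]=C('t')+1=11+1=12
L[2]='r': occ=0, LF[2]=C('r')+0=1+0=1
L[3]='t': occ=2, LF[3]=C('t')+2=11+2=13
L[4]='s': occ=0, LF[4]=C('s')+0=6+0=6
L[5]='s': occ=1, LF[5]=C('s')+1=6+1=7
L[6]='$': occ=0, LF[6]=C('$')+0=0+0=0
L[7]='t': occ=3, LF[7]=C('t')+3=11+3=14
L[8]='t': occ=4, LF[8]=C('t')+4=11+4=15
L[9]='s': occ=2, LF[9]=C('s')+2=6+2=8
L[10]='t': occ=5, LF[10]=C('t')+5=11+5=16
L[11]='r': occ=1, LF[11]=C('r')+1=1+1=2
L[12]='r': occ=2, LF[12]=C('r')+2=1+2=3
L[13]='s': occ=3, LF[13]=C('s')+3=6+3=9
L[14]='r': occ=3, LF[14]=C('r')+3=1+3=4
L[15]='s': occ=4, LF[15]=C('s')+4=6+4=10
L[16]='t': occ=6, LF[16]=C('t')+6=11+6=17
L[17]='r': occ=4, LF[17]=C('r')+4=1+4=5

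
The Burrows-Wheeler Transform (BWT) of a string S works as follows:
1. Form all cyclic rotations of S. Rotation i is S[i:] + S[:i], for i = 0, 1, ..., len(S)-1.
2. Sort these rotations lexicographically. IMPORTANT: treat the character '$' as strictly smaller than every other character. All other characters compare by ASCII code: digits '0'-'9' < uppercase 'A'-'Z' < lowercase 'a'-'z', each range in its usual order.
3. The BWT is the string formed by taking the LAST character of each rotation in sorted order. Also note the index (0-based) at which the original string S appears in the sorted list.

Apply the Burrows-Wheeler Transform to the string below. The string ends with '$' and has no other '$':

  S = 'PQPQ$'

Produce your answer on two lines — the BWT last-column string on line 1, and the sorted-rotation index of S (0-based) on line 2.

Answer: QQ$PP
2

Derivation:
All 5 rotations (rotation i = S[i:]+S[:i]):
  rot[0] = PQPQ$
  rot[1] = QPQ$P
  rot[2] = PQ$PQ
  rot[3] = Q$PQP
  rot[4] = $PQPQ
Sorted (with $ < everything):
  sorted[0] = $PQPQ  (last char: 'Q')
  sorted[1] = PQ$PQ  (last char: 'Q')
  sorted[2] = PQPQ$  (last char: '$')
  sorted[3] = Q$PQP  (last char: 'P')
  sorted[4] = QPQ$P  (last char: 'P')
Last column: QQ$PP
Original string S is at sorted index 2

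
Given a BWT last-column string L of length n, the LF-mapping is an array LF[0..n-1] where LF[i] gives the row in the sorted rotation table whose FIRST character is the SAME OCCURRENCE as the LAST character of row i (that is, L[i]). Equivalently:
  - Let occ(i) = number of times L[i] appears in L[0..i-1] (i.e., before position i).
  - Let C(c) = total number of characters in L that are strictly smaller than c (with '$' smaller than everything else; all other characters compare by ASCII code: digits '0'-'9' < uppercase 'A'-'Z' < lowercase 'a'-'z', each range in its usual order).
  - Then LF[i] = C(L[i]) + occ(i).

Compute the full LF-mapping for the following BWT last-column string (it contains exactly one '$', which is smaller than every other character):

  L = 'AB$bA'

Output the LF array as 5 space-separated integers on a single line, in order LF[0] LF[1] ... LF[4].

Answer: 1 3 0 4 2

Derivation:
Char counts: '$':1, 'A':2, 'B':1, 'b':1
C (first-col start): C('$')=0, C('A')=1, C('B')=3, C('b')=4
L[0]='A': occ=0, LF[0]=C('A')+0=1+0=1
L[1]='B': occ=0, LF[1]=C('B')+0=3+0=3
L[2]='$': occ=0, LF[2]=C('$')+0=0+0=0
L[3]='b': occ=0, LF[3]=C('b')+0=4+0=4
L[4]='A': occ=1, LF[4]=C('A')+1=1+1=2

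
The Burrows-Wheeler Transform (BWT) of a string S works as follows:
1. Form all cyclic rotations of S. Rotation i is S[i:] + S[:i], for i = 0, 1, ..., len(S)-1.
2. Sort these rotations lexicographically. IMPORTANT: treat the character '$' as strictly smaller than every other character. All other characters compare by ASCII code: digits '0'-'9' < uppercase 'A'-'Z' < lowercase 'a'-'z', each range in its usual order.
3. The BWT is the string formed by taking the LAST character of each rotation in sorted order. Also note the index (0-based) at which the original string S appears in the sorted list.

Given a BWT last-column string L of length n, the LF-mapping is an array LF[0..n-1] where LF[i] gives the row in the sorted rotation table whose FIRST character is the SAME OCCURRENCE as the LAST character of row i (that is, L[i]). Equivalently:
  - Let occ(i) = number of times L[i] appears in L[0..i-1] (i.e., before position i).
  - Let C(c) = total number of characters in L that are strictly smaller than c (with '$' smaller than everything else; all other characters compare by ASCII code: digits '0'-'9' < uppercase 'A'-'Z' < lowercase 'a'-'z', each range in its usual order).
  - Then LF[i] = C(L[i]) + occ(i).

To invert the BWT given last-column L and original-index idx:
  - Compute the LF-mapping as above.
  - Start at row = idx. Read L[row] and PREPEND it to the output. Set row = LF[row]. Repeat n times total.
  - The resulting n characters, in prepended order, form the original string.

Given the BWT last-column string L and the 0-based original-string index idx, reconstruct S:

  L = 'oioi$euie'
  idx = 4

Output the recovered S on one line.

LF mapping: 6 3 7 4 0 1 8 5 2
Walk LF starting at row 4, prepending L[row]:
  step 1: row=4, L[4]='$', prepend. Next row=LF[4]=0
  step 2: row=0, L[0]='o', prepend. Next row=LF[0]=6
  step 3: row=6, L[6]='u', prepend. Next row=LF[6]=8
  step 4: row=8, L[8]='e', prepend. Next row=LF[8]=2
  step 5: row=2, L[2]='o', prepend. Next row=LF[2]=7
  step 6: row=7, L[7]='i', prepend. Next row=LF[7]=5
  step 7: row=5, L[5]='e', prepend. Next row=LF[5]=1
  step 8: row=1, L[1]='i', prepend. Next row=LF[1]=3
  step 9: row=3, L[3]='i', prepend. Next row=LF[3]=4
Reversed output: iieioeuo$

Answer: iieioeuo$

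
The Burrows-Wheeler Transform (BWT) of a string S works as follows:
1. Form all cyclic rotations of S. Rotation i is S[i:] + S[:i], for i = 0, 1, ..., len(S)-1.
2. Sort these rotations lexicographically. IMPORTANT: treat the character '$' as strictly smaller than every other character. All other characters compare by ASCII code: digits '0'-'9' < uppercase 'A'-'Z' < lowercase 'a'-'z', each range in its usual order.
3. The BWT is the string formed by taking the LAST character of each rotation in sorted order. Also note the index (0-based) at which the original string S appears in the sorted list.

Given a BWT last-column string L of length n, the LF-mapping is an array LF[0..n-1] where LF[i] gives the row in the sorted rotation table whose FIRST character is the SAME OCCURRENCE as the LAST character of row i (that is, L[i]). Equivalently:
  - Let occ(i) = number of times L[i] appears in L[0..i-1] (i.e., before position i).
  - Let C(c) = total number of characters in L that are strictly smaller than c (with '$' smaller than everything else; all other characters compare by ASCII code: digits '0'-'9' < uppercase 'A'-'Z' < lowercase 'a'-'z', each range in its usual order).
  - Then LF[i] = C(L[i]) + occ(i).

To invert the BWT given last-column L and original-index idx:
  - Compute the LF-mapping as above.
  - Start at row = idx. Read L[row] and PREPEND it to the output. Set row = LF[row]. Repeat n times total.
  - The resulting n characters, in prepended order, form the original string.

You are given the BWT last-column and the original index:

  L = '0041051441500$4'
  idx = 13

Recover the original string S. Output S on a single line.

Answer: 50454110041400$

Derivation:
LF mapping: 1 2 9 6 3 13 7 10 11 8 14 4 5 0 12
Walk LF starting at row 13, prepending L[row]:
  step 1: row=13, L[13]='$', prepend. Next row=LF[13]=0
  step 2: row=0, L[0]='0', prepend. Next row=LF[0]=1
  step 3: row=1, L[1]='0', prepend. Next row=LF[1]=2
  step 4: row=2, L[2]='4', prepend. Next row=LF[2]=9
  step 5: row=9, L[9]='1', prepend. Next row=LF[9]=8
  step 6: row=8, L[8]='4', prepend. Next row=LF[8]=11
  step 7: row=11, L[11]='0', prepend. Next row=LF[11]=4
  step 8: row=4, L[4]='0', prepend. Next row=LF[4]=3
  step 9: row=3, L[3]='1', prepend. Next row=LF[3]=6
  step 10: row=6, L[6]='1', prepend. Next row=LF[6]=7
  step 11: row=7, L[7]='4', prepend. Next row=LF[7]=10
  step 12: row=10, L[10]='5', prepend. Next row=LF[10]=14
  step 13: row=14, L[14]='4', prepend. Next row=LF[14]=12
  step 14: row=12, L[12]='0', prepend. Next row=LF[12]=5
  step 15: row=5, L[5]='5', prepend. Next row=LF[5]=13
Reversed output: 50454110041400$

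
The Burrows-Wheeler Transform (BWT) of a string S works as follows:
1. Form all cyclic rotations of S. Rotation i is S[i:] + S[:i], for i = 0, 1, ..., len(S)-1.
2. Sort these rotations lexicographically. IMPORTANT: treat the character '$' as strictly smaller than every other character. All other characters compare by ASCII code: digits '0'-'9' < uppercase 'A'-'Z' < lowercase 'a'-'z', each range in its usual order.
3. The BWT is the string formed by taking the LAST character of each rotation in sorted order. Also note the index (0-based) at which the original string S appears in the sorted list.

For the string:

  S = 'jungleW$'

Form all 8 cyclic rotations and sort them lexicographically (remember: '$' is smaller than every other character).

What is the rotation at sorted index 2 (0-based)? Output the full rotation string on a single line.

All 8 rotations (rotation i = S[i:]+S[:i]):
  rot[0] = jungleW$
  rot[1] = ungleW$j
  rot[2] = ngleW$ju
  rot[3] = gleW$jun
  rot[4] = leW$jung
  rot[5] = eW$jungl
  rot[6] = W$jungle
  rot[7] = $jungleW
Sorted (with $ < everything):
  sorted[0] = $jungleW
  sorted[1] = W$jungle
  sorted[2] = eW$jungl
  sorted[3] = gleW$jun
  sorted[4] = jungleW$
  sorted[5] = leW$jung
  sorted[6] = ngleW$ju
  sorted[7] = ungleW$j
sorted[2] = eW$jungl

Answer: eW$jungl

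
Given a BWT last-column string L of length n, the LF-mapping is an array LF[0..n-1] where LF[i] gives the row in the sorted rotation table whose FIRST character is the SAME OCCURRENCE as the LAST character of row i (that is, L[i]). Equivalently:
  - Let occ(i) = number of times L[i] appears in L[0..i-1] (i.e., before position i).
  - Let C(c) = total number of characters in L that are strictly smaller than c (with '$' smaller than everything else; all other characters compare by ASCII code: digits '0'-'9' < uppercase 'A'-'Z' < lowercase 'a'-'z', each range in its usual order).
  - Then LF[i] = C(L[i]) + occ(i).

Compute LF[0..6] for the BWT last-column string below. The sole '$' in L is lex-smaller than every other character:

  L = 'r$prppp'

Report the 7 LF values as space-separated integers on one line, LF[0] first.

Char counts: '$':1, 'p':4, 'r':2
C (first-col start): C('$')=0, C('p')=1, C('r')=5
L[0]='r': occ=0, LF[0]=C('r')+0=5+0=5
L[1]='$': occ=0, LF[1]=C('$')+0=0+0=0
L[2]='p': occ=0, LF[2]=C('p')+0=1+0=1
L[3]='r': occ=1, LF[3]=C('r')+1=5+1=6
L[4]='p': occ=1, LF[4]=C('p')+1=1+1=2
L[5]='p': occ=2, LF[5]=C('p')+2=1+2=3
L[6]='p': occ=3, LF[6]=C('p')+3=1+3=4

Answer: 5 0 1 6 2 3 4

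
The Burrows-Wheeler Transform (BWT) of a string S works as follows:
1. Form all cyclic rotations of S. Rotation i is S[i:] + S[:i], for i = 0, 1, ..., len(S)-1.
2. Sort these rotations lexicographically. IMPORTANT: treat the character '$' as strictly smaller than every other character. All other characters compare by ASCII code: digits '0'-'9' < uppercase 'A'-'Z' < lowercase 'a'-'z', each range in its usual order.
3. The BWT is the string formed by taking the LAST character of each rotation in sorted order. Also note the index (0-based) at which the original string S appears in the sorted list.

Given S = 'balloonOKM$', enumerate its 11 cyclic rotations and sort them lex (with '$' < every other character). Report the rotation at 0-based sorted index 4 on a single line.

Answer: alloonOKM$b

Derivation:
All 11 rotations (rotation i = S[i:]+S[:i]):
  rot[0] = balloonOKM$
  rot[1] = alloonOKM$b
  rot[2] = lloonOKM$ba
  rot[3] = loonOKM$bal
  rot[4] = oonOKM$ball
  rot[5] = onOKM$ballo
  rot[6] = nOKM$balloo
  rot[7] = OKM$balloon
  rot[8] = KM$balloonO
  rot[9] = M$balloonOK
  rot[10] = $balloonOKM
Sorted (with $ < everything):
  sorted[0] = $balloonOKM
  sorted[1] = KM$balloonO
  sorted[2] = M$balloonOK
  sorted[3] = OKM$balloon
  sorted[4] = alloonOKM$b
  sorted[5] = balloonOKM$
  sorted[6] = lloonOKM$ba
  sorted[7] = loonOKM$bal
  sorted[8] = nOKM$balloo
  sorted[9] = onOKM$ballo
  sorted[10] = oonOKM$ball
sorted[4] = alloonOKM$b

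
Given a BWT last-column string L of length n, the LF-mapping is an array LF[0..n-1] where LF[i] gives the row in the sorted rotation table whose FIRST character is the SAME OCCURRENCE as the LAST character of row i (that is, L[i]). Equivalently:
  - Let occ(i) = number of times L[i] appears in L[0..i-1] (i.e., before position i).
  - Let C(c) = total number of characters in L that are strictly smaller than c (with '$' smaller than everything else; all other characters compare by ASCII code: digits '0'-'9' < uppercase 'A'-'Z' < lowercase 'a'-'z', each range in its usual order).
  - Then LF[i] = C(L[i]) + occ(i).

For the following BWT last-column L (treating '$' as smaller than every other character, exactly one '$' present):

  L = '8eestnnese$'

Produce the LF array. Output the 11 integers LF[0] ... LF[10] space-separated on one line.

Answer: 1 2 3 8 10 6 7 4 9 5 0

Derivation:
Char counts: '$':1, '8':1, 'e':4, 'n':2, 's':2, 't':1
C (first-col start): C('$')=0, C('8')=1, C('e')=2, C('n')=6, C('s')=8, C('t')=10
L[0]='8': occ=0, LF[0]=C('8')+0=1+0=1
L[1]='e': occ=0, LF[1]=C('e')+0=2+0=2
L[2]='e': occ=1, LF[2]=C('e')+1=2+1=3
L[3]='s': occ=0, LF[3]=C('s')+0=8+0=8
L[4]='t': occ=0, LF[4]=C('t')+0=10+0=10
L[5]='n': occ=0, LF[5]=C('n')+0=6+0=6
L[6]='n': occ=1, LF[6]=C('n')+1=6+1=7
L[7]='e': occ=2, LF[7]=C('e')+2=2+2=4
L[8]='s': occ=1, LF[8]=C('s')+1=8+1=9
L[9]='e': occ=3, LF[9]=C('e')+3=2+3=5
L[10]='$': occ=0, LF[10]=C('$')+0=0+0=0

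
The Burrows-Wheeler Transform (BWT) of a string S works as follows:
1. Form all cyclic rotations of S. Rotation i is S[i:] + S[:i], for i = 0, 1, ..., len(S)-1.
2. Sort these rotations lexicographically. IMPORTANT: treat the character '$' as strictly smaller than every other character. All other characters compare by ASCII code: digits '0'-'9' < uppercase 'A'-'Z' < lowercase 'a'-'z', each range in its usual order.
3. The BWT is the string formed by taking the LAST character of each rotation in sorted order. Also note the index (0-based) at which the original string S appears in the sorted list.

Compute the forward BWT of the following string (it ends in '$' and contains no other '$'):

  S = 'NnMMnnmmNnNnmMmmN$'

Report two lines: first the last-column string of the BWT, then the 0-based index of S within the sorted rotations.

All 18 rotations (rotation i = S[i:]+S[:i]):
  rot[0] = NnMMnnmmNnNnmMmmN$
  rot[1] = nMMnnmmNnNnmMmmN$N
  rot[2] = MMnnmmNnNnmMmmN$Nn
  rot[3] = MnnmmNnNnmMmmN$NnM
  rot[4] = nnmmNnNnmMmmN$NnMM
  rot[5] = nmmNnNnmMmmN$NnMMn
  rot[6] = mmNnNnmMmmN$NnMMnn
  rot[7] = mNnNnmMmmN$NnMMnnm
  rot[8] = NnNnmMmmN$NnMMnnmm
  rot[9] = nNnmMmmN$NnMMnnmmN
  rot[10] = NnmMmmN$NnMMnnmmNn
  rot[11] = nmMmmN$NnMMnnmmNnN
  rot[12] = mMmmN$NnMMnnmmNnNn
  rot[13] = MmmN$NnMMnnmmNnNnm
  rot[14] = mmN$NnMMnnmmNnNnmM
  rot[15] = mN$NnMMnnmmNnNnmMm
  rot[16] = N$NnMMnnmmNnNnmMmm
  rot[17] = $NnMMnnmmNnNnmMmmN
Sorted (with $ < everything):
  sorted[0] = $NnMMnnmmNnNnmMmmN  (last char: 'N')
  sorted[1] = MMnnmmNnNnmMmmN$Nn  (last char: 'n')
  sorted[2] = MmmN$NnMMnnmmNnNnm  (last char: 'm')
  sorted[3] = MnnmmNnNnmMmmN$NnM  (last char: 'M')
  sorted[4] = N$NnMMnnmmNnNnmMmm  (last char: 'm')
  sorted[5] = NnMMnnmmNnNnmMmmN$  (last char: '$')
  sorted[6] = NnNnmMmmN$NnMMnnmm  (last char: 'm')
  sorted[7] = NnmMmmN$NnMMnnmmNn  (last char: 'n')
  sorted[8] = mMmmN$NnMMnnmmNnNn  (last char: 'n')
  sorted[9] = mN$NnMMnnmmNnNnmMm  (last char: 'm')
  sorted[10] = mNnNnmMmmN$NnMMnnm  (last char: 'm')
  sorted[11] = mmN$NnMMnnmmNnNnmM  (last char: 'M')
  sorted[12] = mmNnNnmMmmN$NnMMnn  (last char: 'n')
  sorted[13] = nMMnnmmNnNnmMmmN$N  (last char: 'N')
  sorted[14] = nNnmMmmN$NnMMnnmmN  (last char: 'N')
  sorted[15] = nmMmmN$NnMMnnmmNnN  (last char: 'N')
  sorted[16] = nmmNnNnmMmmN$NnMMn  (last char: 'n')
  sorted[17] = nnmmNnNnmMmmN$NnMM  (last char: 'M')
Last column: NnmMm$mnnmmMnNNNnM
Original string S is at sorted index 5

Answer: NnmMm$mnnmmMnNNNnM
5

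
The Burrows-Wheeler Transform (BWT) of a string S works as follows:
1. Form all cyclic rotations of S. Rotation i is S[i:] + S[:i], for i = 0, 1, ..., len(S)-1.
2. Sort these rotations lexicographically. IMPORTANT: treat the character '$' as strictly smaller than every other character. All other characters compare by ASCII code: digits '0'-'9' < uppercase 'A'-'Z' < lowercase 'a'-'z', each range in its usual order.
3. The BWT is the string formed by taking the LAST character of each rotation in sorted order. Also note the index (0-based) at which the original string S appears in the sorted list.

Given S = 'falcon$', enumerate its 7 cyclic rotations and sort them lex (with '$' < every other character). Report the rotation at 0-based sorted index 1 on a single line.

All 7 rotations (rotation i = S[i:]+S[:i]):
  rot[0] = falcon$
  rot[1] = alcon$f
  rot[2] = lcon$fa
  rot[3] = con$fal
  rot[4] = on$falc
  rot[5] = n$falco
  rot[6] = $falcon
Sorted (with $ < everything):
  sorted[0] = $falcon
  sorted[1] = alcon$f
  sorted[2] = con$fal
  sorted[3] = falcon$
  sorted[4] = lcon$fa
  sorted[5] = n$falco
  sorted[6] = on$falc
sorted[1] = alcon$f

Answer: alcon$f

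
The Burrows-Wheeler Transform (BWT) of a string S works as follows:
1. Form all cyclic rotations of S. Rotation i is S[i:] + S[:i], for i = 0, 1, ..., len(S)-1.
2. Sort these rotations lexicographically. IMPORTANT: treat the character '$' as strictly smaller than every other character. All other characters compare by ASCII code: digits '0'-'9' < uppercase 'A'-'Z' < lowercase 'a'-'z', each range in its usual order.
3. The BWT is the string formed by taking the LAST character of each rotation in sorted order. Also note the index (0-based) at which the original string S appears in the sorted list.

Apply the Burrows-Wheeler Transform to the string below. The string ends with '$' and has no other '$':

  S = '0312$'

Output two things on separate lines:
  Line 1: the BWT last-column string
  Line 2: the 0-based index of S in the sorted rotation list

All 5 rotations (rotation i = S[i:]+S[:i]):
  rot[0] = 0312$
  rot[1] = 312$0
  rot[2] = 12$03
  rot[3] = 2$031
  rot[4] = $0312
Sorted (with $ < everything):
  sorted[0] = $0312  (last char: '2')
  sorted[1] = 0312$  (last char: '$')
  sorted[2] = 12$03  (last char: '3')
  sorted[3] = 2$031  (last char: '1')
  sorted[4] = 312$0  (last char: '0')
Last column: 2$310
Original string S is at sorted index 1

Answer: 2$310
1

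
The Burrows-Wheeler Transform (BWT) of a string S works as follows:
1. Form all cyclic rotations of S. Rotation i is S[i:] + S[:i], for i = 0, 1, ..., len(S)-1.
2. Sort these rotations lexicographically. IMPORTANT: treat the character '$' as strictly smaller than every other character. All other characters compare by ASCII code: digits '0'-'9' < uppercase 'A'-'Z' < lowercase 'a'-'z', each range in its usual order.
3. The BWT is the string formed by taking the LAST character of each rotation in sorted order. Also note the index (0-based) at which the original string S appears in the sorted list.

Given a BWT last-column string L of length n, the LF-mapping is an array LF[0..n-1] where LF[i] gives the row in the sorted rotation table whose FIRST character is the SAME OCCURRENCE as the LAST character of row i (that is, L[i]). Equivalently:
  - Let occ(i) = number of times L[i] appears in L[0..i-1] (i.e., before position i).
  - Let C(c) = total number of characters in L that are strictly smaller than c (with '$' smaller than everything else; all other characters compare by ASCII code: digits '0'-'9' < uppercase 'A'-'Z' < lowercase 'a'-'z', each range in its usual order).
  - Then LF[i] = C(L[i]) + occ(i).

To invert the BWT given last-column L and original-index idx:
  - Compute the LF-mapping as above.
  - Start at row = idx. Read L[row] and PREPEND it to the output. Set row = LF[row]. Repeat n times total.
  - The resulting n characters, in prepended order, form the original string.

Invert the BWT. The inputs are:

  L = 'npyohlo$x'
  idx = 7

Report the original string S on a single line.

LF mapping: 3 6 8 4 1 2 5 0 7
Walk LF starting at row 7, prepending L[row]:
  step 1: row=7, L[7]='$', prepend. Next row=LF[7]=0
  step 2: row=0, L[0]='n', prepend. Next row=LF[0]=3
  step 3: row=3, L[3]='o', prepend. Next row=LF[3]=4
  step 4: row=4, L[4]='h', prepend. Next row=LF[4]=1
  step 5: row=1, L[1]='p', prepend. Next row=LF[1]=6
  step 6: row=6, L[6]='o', prepend. Next row=LF[6]=5
  step 7: row=5, L[5]='l', prepend. Next row=LF[5]=2
  step 8: row=2, L[2]='y', prepend. Next row=LF[2]=8
  step 9: row=8, L[8]='x', prepend. Next row=LF[8]=7
Reversed output: xylophon$

Answer: xylophon$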